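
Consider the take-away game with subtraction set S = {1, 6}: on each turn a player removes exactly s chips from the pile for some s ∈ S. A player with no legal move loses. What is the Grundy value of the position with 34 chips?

G(0) = 0
G(1) = mex{0} = 1
G(2) = mex{1} = 0
G(3) = mex{0} = 1
G(4) = mex{1} = 0
G(5) = mex{0} = 1
G(6) = mex{1,0} = 2
G(7) = mex{2,1} = 0
G(8) = mex{0,0} = 1
G(9) = mex{1,1} = 0
G(10) = mex{0,0} = 1
G(11) = mex{1,1} = 0
G(12) = mex{0,2} = 1
G(13) = mex{1,0} = 2
G(14) = mex{2,1} = 0
G(15) = mex{0,0} = 1
G(16) = mex{1,1} = 0
G(17) = mex{0,0} = 1
G(18) = mex{1,1} = 0
G(19) = mex{0,2} = 1
G(20) = mex{1,0} = 2
G(21) = mex{2,1} = 0
G(22) = mex{0,0} = 1
G(23) = mex{1,1} = 0
G(24) = mex{0,0} = 1
G(25) = mex{1,1} = 0
G(26) = mex{0,2} = 1
G(27) = mex{1,0} = 2
G(28) = mex{2,1} = 0
G(29) = mex{0,0} = 1
G(30) = mex{1,1} = 0
G(31) = mex{0,0} = 1
G(32) = mex{1,1} = 0
G(33) = mex{0,2} = 1
G(34) = mex{1,0} = 2

2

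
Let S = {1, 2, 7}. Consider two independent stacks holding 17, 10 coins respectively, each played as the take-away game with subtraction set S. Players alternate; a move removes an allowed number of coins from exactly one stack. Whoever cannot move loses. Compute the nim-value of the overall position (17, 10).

3

All stacks use S = {1, 2, 7}:
G(0) = 0
G(1) = mex{0} = 1
G(2) = mex{1,0} = 2
G(3) = mex{2,1} = 0
G(4) = mex{0,2} = 1
G(5) = mex{1,0} = 2
G(6) = mex{2,1} = 0
G(7) = mex{0,2,0} = 1
G(8) = mex{1,0,1} = 2
G(9) = mex{2,1,2} = 0
G(10) = mex{0,2,0} = 1
G(11) = mex{1,0,1} = 2
G(12) = mex{2,1,2} = 0
G(13) = mex{0,2,0} = 1
G(14) = mex{1,0,1} = 2
G(15) = mex{2,1,2} = 0
G(16) = mex{0,2,0} = 1
G(17) = mex{1,0,1} = 2
Stack A: G(17) = 2.
Stack B: G(10) = 1.
Combined Grundy value = 2 ⊕ 1 = 3.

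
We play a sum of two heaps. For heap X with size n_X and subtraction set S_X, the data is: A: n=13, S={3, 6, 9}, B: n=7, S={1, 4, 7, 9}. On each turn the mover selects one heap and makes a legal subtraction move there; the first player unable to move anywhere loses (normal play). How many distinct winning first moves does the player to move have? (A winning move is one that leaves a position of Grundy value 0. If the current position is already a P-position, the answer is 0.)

Heap A, S = {3, 6, 9}:
n :  0  1  2  3  4  5  6  7  8  9 10 11 12 13
G :  0  0  0  1  1  1  2  2  2  3  3  3  0  0
G_A(13) = 0.
Heap B, S = {1, 4, 7, 9}:
G(0) = 0
G(1) = mex{0} = 1
G(2) = mex{1} = 0
G(3) = mex{0} = 1
G(4) = mex{1,0} = 2
G(5) = mex{2,1} = 0
G(6) = mex{0,0} = 1
G(7) = mex{1,1,0} = 2
G_B(7) = 2.
Combined Grundy value = 0 ⊕ 2 = 2.
A winning move leaves total XOR = 0, i.e. changes one component's Grundy value g to g ⊕ X where X is the current total.
Heap A: need g' = 0⊕2 = 2. Options: 13−3→G=3, 13−6→G=2, 13−9→G=1. Hits: 1.
Heap B: need g' = 2⊕2 = 0. Options: 7−1→G=1, 7−4→G=1, 7−7→G=0. Hits: 1.

2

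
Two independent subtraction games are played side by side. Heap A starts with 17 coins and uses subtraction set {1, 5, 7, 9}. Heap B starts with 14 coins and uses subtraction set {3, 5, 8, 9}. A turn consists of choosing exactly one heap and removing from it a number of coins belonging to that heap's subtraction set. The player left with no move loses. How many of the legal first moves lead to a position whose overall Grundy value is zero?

Heap A, S = {1, 5, 7, 9}:
G(0) = 0
G(1) = mex{0} = 1
G(2) = mex{1} = 0
G(3) = mex{0} = 1
G(4) = mex{1} = 0
G(5) = mex{0,0} = 1
G(6) = mex{1,1} = 0
G(7) = mex{0,0,0} = 1
G(8) = mex{1,1,1} = 0
G(9) = mex{0,0,0,0} = 1
G(10) = mex{1,1,1,1} = 0
G(11) = mex{0,0,0,0} = 1
G(12) = mex{1,1,1,1} = 0
G(13) = mex{0,0,0,0} = 1
G(14) = mex{1,1,1,1} = 0
G(15) = mex{0,0,0,0} = 1
G(16) = mex{1,1,1,1} = 0
G(17) = mex{0,0,0,0} = 1
G_A(17) = 1.
Heap B, S = {3, 5, 8, 9}:
G(0) = 0
G(1) = mex{} = 0
G(2) = mex{} = 0
G(3) = mex{0} = 1
G(4) = mex{0} = 1
G(5) = mex{0,0} = 1
G(6) = mex{1,0} = 2
G(7) = mex{1,0} = 2
G(8) = mex{1,1,0} = 2
G(9) = mex{2,1,0,0} = 3
G(10) = mex{2,1,0,0} = 3
G(11) = mex{2,2,1,0} = 3
G(12) = mex{3,2,1,1} = 0
G(13) = mex{3,2,1,1} = 0
G(14) = mex{3,3,2,1} = 0
G_B(14) = 0.
Combined Grundy value = 1 ⊕ 0 = 1.
A winning move leaves total XOR = 0, i.e. changes one component's Grundy value g to g ⊕ X where X is the current total.
Heap A: need g' = 1⊕1 = 0. Options: 17−1→G=0, 17−5→G=0, 17−7→G=0, 17−9→G=0. Hits: 4.
Heap B: need g' = 0⊕1 = 1. Options: 14−3→G=3, 14−5→G=3, 14−8→G=2, 14−9→G=1. Hits: 1.

5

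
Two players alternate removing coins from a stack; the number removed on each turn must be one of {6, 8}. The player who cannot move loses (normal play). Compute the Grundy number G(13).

G(0) = 0
G(1) = mex{} = 0
G(2) = mex{} = 0
G(3) = mex{} = 0
G(4) = mex{} = 0
G(5) = mex{} = 0
G(6) = mex{0} = 1
G(7) = mex{0} = 1
G(8) = mex{0,0} = 1
G(9) = mex{0,0} = 1
G(10) = mex{0,0} = 1
G(11) = mex{0,0} = 1
G(12) = mex{1,0} = 2
G(13) = mex{1,0} = 2

2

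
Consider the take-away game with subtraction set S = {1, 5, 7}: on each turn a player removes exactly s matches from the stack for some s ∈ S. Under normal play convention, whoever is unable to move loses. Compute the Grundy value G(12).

0

n :  0  1  2  3  4  5  6  7  8  9 10 11 12
G :  0  1  0  1  0  1  0  1  0  1  0  1  0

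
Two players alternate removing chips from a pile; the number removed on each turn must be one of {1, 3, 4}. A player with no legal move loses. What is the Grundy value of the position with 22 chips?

G(0) = 0
G(1) = mex{0} = 1
G(2) = mex{1} = 0
G(3) = mex{0,0} = 1
G(4) = mex{1,1,0} = 2
G(5) = mex{2,0,1} = 3
G(6) = mex{3,1,0} = 2
G(7) = mex{2,2,1} = 0
G(8) = mex{0,3,2} = 1
G(9) = mex{1,2,3} = 0
G(10) = mex{0,0,2} = 1
G(11) = mex{1,1,0} = 2
G(12) = mex{2,0,1} = 3
G(13) = mex{3,1,0} = 2
G(14) = mex{2,2,1} = 0
G(15) = mex{0,3,2} = 1
G(16) = mex{1,2,3} = 0
G(17) = mex{0,0,2} = 1
G(18) = mex{1,1,0} = 2
G(19) = mex{2,0,1} = 3
G(20) = mex{3,1,0} = 2
G(21) = mex{2,2,1} = 0
G(22) = mex{0,3,2} = 1

1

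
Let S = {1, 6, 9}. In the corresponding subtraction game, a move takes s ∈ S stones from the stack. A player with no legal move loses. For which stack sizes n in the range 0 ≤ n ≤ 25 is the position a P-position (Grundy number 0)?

0, 2, 4, 7, 12, 14, 17, 19, 22, 24

n :  0  1  2  3  4  5  6  7  8  9 10 11 12 13 14 15 16 17 18 19 20 21 22 23 24 25
G :  0  1  0  1  0  1  2  0  1  2  3  2  0  1  0  1  2  0  1  0  1  2  0  1  0  1
P-positions are exactly the n with G(n) = 0.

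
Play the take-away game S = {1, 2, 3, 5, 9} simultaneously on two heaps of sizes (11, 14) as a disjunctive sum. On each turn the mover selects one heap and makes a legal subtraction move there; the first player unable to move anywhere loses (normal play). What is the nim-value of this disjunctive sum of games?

1

All heaps use S = {1, 2, 3, 5, 9}:
G(0) = 0
G(1) = mex{0} = 1
G(2) = mex{1,0} = 2
G(3) = mex{2,1,0} = 3
G(4) = mex{3,2,1} = 0
G(5) = mex{0,3,2,0} = 1
G(6) = mex{1,0,3,1} = 2
G(7) = mex{2,1,0,2} = 3
G(8) = mex{3,2,1,3} = 0
G(9) = mex{0,3,2,0,0} = 1
G(10) = mex{1,0,3,1,1} = 2
G(11) = mex{2,1,0,2,2} = 3
G(12) = mex{3,2,1,3,3} = 0
G(13) = mex{0,3,2,0,0} = 1
G(14) = mex{1,0,3,1,1} = 2
Heap A: G(11) = 3.
Heap B: G(14) = 2.
Combined Grundy value = 3 ⊕ 2 = 1.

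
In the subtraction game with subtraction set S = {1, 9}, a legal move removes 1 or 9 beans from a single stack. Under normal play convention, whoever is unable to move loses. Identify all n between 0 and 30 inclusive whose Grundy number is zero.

0, 2, 4, 6, 8, 10, 12, 14, 16, 18, 20, 22, 24, 26, 28, 30

G(0) = 0
G(1) = mex{0} = 1
G(2) = mex{1} = 0
G(3) = mex{0} = 1
G(4) = mex{1} = 0
G(5) = mex{0} = 1
G(6) = mex{1} = 0
G(7) = mex{0} = 1
G(8) = mex{1} = 0
G(9) = mex{0,0} = 1
G(10) = mex{1,1} = 0
G(11) = mex{0,0} = 1
G(12) = mex{1,1} = 0
G(13) = mex{0,0} = 1
G(14) = mex{1,1} = 0
G(15) = mex{0,0} = 1
G(16) = mex{1,1} = 0
G(17) = mex{0,0} = 1
G(18) = mex{1,1} = 0
G(19) = mex{0,0} = 1
G(20) = mex{1,1} = 0
G(21) = mex{0,0} = 1
G(22) = mex{1,1} = 0
G(23) = mex{0,0} = 1
G(24) = mex{1,1} = 0
G(25) = mex{0,0} = 1
G(26) = mex{1,1} = 0
G(27) = mex{0,0} = 1
G(28) = mex{1,1} = 0
G(29) = mex{0,0} = 1
G(30) = mex{1,1} = 0
P-positions are exactly the n with G(n) = 0.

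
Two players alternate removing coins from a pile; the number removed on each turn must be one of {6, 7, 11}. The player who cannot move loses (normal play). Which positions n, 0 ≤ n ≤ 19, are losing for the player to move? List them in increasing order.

n :  0  1  2  3  4  5  6  7  8  9 10 11 12 13 14 15 16 17 18 19
G :  0  0  0  0  0  0  1  1  1  1  1  1  2  2  2  2  2  0  0  0
P-positions are exactly the n with G(n) = 0.

0, 1, 2, 3, 4, 5, 17, 18, 19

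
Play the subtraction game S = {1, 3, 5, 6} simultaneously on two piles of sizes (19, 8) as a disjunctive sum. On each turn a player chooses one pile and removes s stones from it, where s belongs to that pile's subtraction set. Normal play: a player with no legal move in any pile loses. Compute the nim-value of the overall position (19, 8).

0

All piles use S = {1, 3, 5, 6}:
G(0) = 0
G(1) = mex{0} = 1
G(2) = mex{1} = 0
G(3) = mex{0,0} = 1
G(4) = mex{1,1} = 0
G(5) = mex{0,0,0} = 1
G(6) = mex{1,1,1,0} = 2
G(7) = mex{2,0,0,1} = 3
G(8) = mex{3,1,1,0} = 2
G(9) = mex{2,2,0,1} = 3
G(10) = mex{3,3,1,0} = 2
G(11) = mex{2,2,2,1} = 0
G(12) = mex{0,3,3,2} = 1
G(13) = mex{1,2,2,3} = 0
G(14) = mex{0,0,3,2} = 1
G(15) = mex{1,1,2,3} = 0
G(16) = mex{0,0,0,2} = 1
G(17) = mex{1,1,1,0} = 2
G(18) = mex{2,0,0,1} = 3
G(19) = mex{3,1,1,0} = 2
Pile A: G(19) = 2.
Pile B: G(8) = 2.
Combined Grundy value = 2 ⊕ 2 = 0.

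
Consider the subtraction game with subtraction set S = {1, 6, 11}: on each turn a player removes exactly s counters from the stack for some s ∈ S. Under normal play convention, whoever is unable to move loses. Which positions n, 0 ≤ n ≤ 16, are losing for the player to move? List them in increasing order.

n :  0  1  2  3  4  5  6  7  8  9 10 11 12 13 14 15 16
G :  0  1  0  1  0  1  2  0  1  0  1  2  0  1  0  1  0
P-positions are exactly the n with G(n) = 0.

0, 2, 4, 7, 9, 12, 14, 16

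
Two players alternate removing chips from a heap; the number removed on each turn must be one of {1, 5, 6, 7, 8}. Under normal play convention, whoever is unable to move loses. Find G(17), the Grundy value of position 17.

0

n :  0  1  2  3  4  5  6  7  8  9 10 11 12 13 14 15 16 17
G :  0  1  0  1  0  1  2  3  2  3  2  3  4  0  1  0  1  0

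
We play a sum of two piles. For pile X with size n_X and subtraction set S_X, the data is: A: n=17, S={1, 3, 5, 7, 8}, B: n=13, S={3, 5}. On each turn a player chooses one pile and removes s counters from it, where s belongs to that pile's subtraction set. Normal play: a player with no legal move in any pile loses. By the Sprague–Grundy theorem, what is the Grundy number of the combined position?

1

Pile A, S = {1, 3, 5, 7, 8}:
n :  0  1  2  3  4  5  6  7  8  9 10 11 12 13 14 15 16 17
G :  0  1  0  1  0  1  0  1  2  3  2  3  2  3  2  0  1  0
G_A(17) = 0.
Pile B, S = {3, 5}:
n :  0  1  2  3  4  5  6  7  8  9 10 11 12 13
G :  0  0  0  1  1  1  2  2  0  0  0  1  1  1
G_B(13) = 1.
Combined Grundy value = 0 ⊕ 1 = 1.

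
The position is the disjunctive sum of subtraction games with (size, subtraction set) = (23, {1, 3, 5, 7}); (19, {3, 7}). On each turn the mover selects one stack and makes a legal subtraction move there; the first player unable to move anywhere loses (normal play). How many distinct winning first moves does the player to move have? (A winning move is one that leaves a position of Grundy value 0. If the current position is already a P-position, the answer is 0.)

Stack A, S = {1, 3, 5, 7}:
G(0) = 0
G(1) = mex{0} = 1
G(2) = mex{1} = 0
G(3) = mex{0,0} = 1
G(4) = mex{1,1} = 0
G(5) = mex{0,0,0} = 1
G(6) = mex{1,1,1} = 0
G(7) = mex{0,0,0,0} = 1
G(8) = mex{1,1,1,1} = 0
G(9) = mex{0,0,0,0} = 1
G(10) = mex{1,1,1,1} = 0
G(11) = mex{0,0,0,0} = 1
G(12) = mex{1,1,1,1} = 0
G(13) = mex{0,0,0,0} = 1
G(14) = mex{1,1,1,1} = 0
G(15) = mex{0,0,0,0} = 1
G(16) = mex{1,1,1,1} = 0
G(17) = mex{0,0,0,0} = 1
G(18) = mex{1,1,1,1} = 0
G(19) = mex{0,0,0,0} = 1
G(20) = mex{1,1,1,1} = 0
G(21) = mex{0,0,0,0} = 1
G(22) = mex{1,1,1,1} = 0
G(23) = mex{0,0,0,0} = 1
G_A(23) = 1.
Stack B, S = {3, 7}:
n :  0  1  2  3  4  5  6  7  8  9 10 11 12 13 14 15 16 17 18 19
G :  0  0  0  1  1  1  0  2  2  1  0  0  0  1  1  1  0  2  2  1
G_B(19) = 1.
Combined Grundy value = 1 ⊕ 1 = 0.
A winning move leaves total XOR = 0, i.e. changes one component's Grundy value g to g ⊕ X where X is the current total.
Stack A: target g' = 1⊕0 = 1, but every legal move changes the Grundy value (mex property), so 0 moves.
Stack B: target g' = 1⊕0 = 1, but every legal move changes the Grundy value (mex property), so 0 moves.

0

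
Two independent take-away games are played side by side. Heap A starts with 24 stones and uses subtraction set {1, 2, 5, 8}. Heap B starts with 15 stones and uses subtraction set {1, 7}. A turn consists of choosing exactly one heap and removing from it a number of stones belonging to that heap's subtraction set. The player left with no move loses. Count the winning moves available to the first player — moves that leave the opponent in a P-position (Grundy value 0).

Heap A, S = {1, 2, 5, 8}:
n :  0  1  2  3  4  5  6  7  8  9 10 11 12 13 14 15 16 17 18 19 20 21 22 23 24
G :  0  1  2  0  1  2  0  1  2  0  1  2  0  1  2  0  1  2  0  1  2  0  1  2  0
G_A(24) = 0.
Heap B, S = {1, 7}:
n :  0  1  2  3  4  5  6  7  8  9 10 11 12 13 14 15
G :  0  1  0  1  0  1  0  1  0  1  0  1  0  1  0  1
G_B(15) = 1.
Combined Grundy value = 0 ⊕ 1 = 1.
A winning move leaves total XOR = 0, i.e. changes one component's Grundy value g to g ⊕ X where X is the current total.
Heap A: need g' = 0⊕1 = 1. Options: 24−1→G=2, 24−2→G=1, 24−5→G=1, 24−8→G=1. Hits: 3.
Heap B: need g' = 1⊕1 = 0. Options: 15−1→G=0, 15−7→G=0. Hits: 2.

5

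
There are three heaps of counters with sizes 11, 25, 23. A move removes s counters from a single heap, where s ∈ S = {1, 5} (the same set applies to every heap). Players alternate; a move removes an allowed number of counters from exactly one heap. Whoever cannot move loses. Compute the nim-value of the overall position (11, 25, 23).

All heaps use S = {1, 5}:
G(0) = 0
G(1) = mex{0} = 1
G(2) = mex{1} = 0
G(3) = mex{0} = 1
G(4) = mex{1} = 0
G(5) = mex{0,0} = 1
G(6) = mex{1,1} = 0
G(7) = mex{0,0} = 1
G(8) = mex{1,1} = 0
G(9) = mex{0,0} = 1
G(10) = mex{1,1} = 0
G(11) = mex{0,0} = 1
G(12) = mex{1,1} = 0
G(13) = mex{0,0} = 1
G(14) = mex{1,1} = 0
G(15) = mex{0,0} = 1
G(16) = mex{1,1} = 0
G(17) = mex{0,0} = 1
G(18) = mex{1,1} = 0
G(19) = mex{0,0} = 1
G(20) = mex{1,1} = 0
G(21) = mex{0,0} = 1
G(22) = mex{1,1} = 0
G(23) = mex{0,0} = 1
G(24) = mex{1,1} = 0
G(25) = mex{0,0} = 1
Heap A: G(11) = 1.
Heap B: G(25) = 1.
Heap C: G(23) = 1.
Combined Grundy value = 1 ⊕ 1 ⊕ 1 = 1.

1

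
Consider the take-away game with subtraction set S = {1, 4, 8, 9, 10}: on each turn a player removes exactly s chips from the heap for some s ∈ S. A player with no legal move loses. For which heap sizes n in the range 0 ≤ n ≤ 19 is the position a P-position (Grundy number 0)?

n :  0  1  2  3  4  5  6  7  8  9 10 11 12 13 14 15 16 17 18 19
G :  0  1  0  1  2  0  1  0  1  2  3  2  3  4  5  3  2  3  0  1
P-positions are exactly the n with G(n) = 0.

0, 2, 5, 7, 18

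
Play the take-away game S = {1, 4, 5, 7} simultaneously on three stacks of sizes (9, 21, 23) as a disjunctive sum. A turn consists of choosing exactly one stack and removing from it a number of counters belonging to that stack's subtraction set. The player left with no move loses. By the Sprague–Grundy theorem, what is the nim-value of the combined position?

1

All stacks use S = {1, 4, 5, 7}:
G(0) = 0
G(1) = mex{0} = 1
G(2) = mex{1} = 0
G(3) = mex{0} = 1
G(4) = mex{1,0} = 2
G(5) = mex{2,1,0} = 3
G(6) = mex{3,0,1} = 2
G(7) = mex{2,1,0,0} = 3
G(8) = mex{3,2,1,1} = 0
G(9) = mex{0,3,2,0} = 1
G(10) = mex{1,2,3,1} = 0
G(11) = mex{0,3,2,2} = 1
G(12) = mex{1,0,3,3} = 2
G(13) = mex{2,1,0,2} = 3
G(14) = mex{3,0,1,3} = 2
G(15) = mex{2,1,0,0} = 3
G(16) = mex{3,2,1,1} = 0
G(17) = mex{0,3,2,0} = 1
G(18) = mex{1,2,3,1} = 0
G(19) = mex{0,3,2,2} = 1
G(20) = mex{1,0,3,3} = 2
G(21) = mex{2,1,0,2} = 3
G(22) = mex{3,0,1,3} = 2
G(23) = mex{2,1,0,0} = 3
Stack A: G(9) = 1.
Stack B: G(21) = 3.
Stack C: G(23) = 3.
Combined Grundy value = 1 ⊕ 3 ⊕ 3 = 1.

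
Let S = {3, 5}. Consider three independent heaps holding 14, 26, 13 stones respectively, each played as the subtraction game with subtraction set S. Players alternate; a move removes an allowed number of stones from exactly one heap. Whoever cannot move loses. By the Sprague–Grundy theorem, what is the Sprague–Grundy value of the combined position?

All heaps use S = {3, 5}:
n :  0  1  2  3  4  5  6  7  8  9 10 11 12 13 14 15 16 17 18 19 20 21 22 23 24 25 26
G :  0  0  0  1  1  1  2  2  0  0  0  1  1  1  2  2  0  0  0  1  1  1  2  2  0  0  0
Heap A: G(14) = 2.
Heap B: G(26) = 0.
Heap C: G(13) = 1.
Combined Grundy value = 2 ⊕ 0 ⊕ 1 = 3.

3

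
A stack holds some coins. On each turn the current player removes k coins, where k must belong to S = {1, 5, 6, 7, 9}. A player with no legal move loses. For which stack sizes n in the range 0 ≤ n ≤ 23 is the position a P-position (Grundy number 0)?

n :  0  1  2  3  4  5  6  7  8  9 10 11 12 13 14 15 16 17 18 19 20 21 22 23
G :  0  1  0  1  0  1  2  3  2  3  2  3  0  1  0  1  0  1  2  3  2  3  2  3
P-positions are exactly the n with G(n) = 0.

0, 2, 4, 12, 14, 16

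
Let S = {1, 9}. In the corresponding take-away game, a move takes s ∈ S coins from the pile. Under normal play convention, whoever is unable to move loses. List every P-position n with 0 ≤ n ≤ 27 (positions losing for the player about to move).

0, 2, 4, 6, 8, 10, 12, 14, 16, 18, 20, 22, 24, 26

G(0) = 0
G(1) = mex{0} = 1
G(2) = mex{1} = 0
G(3) = mex{0} = 1
G(4) = mex{1} = 0
G(5) = mex{0} = 1
G(6) = mex{1} = 0
G(7) = mex{0} = 1
G(8) = mex{1} = 0
G(9) = mex{0,0} = 1
G(10) = mex{1,1} = 0
G(11) = mex{0,0} = 1
G(12) = mex{1,1} = 0
G(13) = mex{0,0} = 1
G(14) = mex{1,1} = 0
G(15) = mex{0,0} = 1
G(16) = mex{1,1} = 0
G(17) = mex{0,0} = 1
G(18) = mex{1,1} = 0
G(19) = mex{0,0} = 1
G(20) = mex{1,1} = 0
G(21) = mex{0,0} = 1
G(22) = mex{1,1} = 0
G(23) = mex{0,0} = 1
G(24) = mex{1,1} = 0
G(25) = mex{0,0} = 1
G(26) = mex{1,1} = 0
G(27) = mex{0,0} = 1
P-positions are exactly the n with G(n) = 0.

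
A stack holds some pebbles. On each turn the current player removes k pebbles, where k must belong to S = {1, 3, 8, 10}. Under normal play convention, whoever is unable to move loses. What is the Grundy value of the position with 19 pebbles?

G(0) = 0
G(1) = mex{0} = 1
G(2) = mex{1} = 0
G(3) = mex{0,0} = 1
G(4) = mex{1,1} = 0
G(5) = mex{0,0} = 1
G(6) = mex{1,1} = 0
G(7) = mex{0,0} = 1
G(8) = mex{1,1,0} = 2
G(9) = mex{2,0,1} = 3
G(10) = mex{3,1,0,0} = 2
G(11) = mex{2,2,1,1} = 0
G(12) = mex{0,3,0,0} = 1
G(13) = mex{1,2,1,1} = 0
G(14) = mex{0,0,0,0} = 1
G(15) = mex{1,1,1,1} = 0
G(16) = mex{0,0,2,0} = 1
G(17) = mex{1,1,3,1} = 0
G(18) = mex{0,0,2,2} = 1
G(19) = mex{1,1,0,3} = 2

2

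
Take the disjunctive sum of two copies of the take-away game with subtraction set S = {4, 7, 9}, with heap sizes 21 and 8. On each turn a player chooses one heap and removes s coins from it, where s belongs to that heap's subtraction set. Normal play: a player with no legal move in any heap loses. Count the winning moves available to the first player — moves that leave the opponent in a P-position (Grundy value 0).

0

All heaps use S = {4, 7, 9}:
n :  0  1  2  3  4  5  6  7  8  9 10 11 12 13 14 15 16 17 18 19 20 21
G :  0  0  0  0  1  1  1  1  2  2  2  2  3  0  0  0  0  1  1  1  1  2
Heap A: G(21) = 2.
Heap B: G(8) = 2.
Combined Grundy value = 2 ⊕ 2 = 0.
A winning move leaves total XOR = 0, i.e. changes one component's Grundy value g to g ⊕ X where X is the current total.
Heap A: target g' = 2⊕0 = 2, but every legal move changes the Grundy value (mex property), so 0 moves.
Heap B: target g' = 2⊕0 = 2, but every legal move changes the Grundy value (mex property), so 0 moves.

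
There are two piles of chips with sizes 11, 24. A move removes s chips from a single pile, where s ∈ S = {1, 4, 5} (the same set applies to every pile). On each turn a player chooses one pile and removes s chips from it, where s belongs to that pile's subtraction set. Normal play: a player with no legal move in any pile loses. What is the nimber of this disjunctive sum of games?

All piles use S = {1, 4, 5}:
n :  0  1  2  3  4  5  6  7  8  9 10 11 12 13 14 15 16 17 18 19 20 21 22 23 24
G :  0  1  0  1  2  3  2  3  0  1  0  1  2  3  2  3  0  1  0  1  2  3  2  3  0
Pile A: G(11) = 1.
Pile B: G(24) = 0.
Combined Grundy value = 1 ⊕ 0 = 1.

1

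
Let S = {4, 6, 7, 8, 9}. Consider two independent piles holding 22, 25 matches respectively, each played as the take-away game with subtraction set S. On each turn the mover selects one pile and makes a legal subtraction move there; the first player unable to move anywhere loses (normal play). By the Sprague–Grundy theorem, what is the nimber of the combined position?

All piles use S = {4, 6, 7, 8, 9}:
n :  0  1  2  3  4  5  6  7  8  9 10 11 12 13 14 15 16 17 18 19 20 21 22 23 24 25
G :  0  0  0  0  1  1  1  1  2  2  2  2  3  0  0  0  0  1  1  1  1  2  2  2  2  3
Pile A: G(22) = 2.
Pile B: G(25) = 3.
Combined Grundy value = 2 ⊕ 3 = 1.

1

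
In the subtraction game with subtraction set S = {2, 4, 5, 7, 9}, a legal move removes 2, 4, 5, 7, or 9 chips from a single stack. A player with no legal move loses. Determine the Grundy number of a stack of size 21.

G(0) = 0
G(1) = mex{} = 0
G(2) = mex{0} = 1
G(3) = mex{0} = 1
G(4) = mex{1,0} = 2
G(5) = mex{1,0,0} = 2
G(6) = mex{2,1,0} = 3
G(7) = mex{2,1,1,0} = 3
G(8) = mex{3,2,1,0} = 4
G(9) = mex{3,2,2,1,0} = 4
G(10) = mex{4,3,2,1,0} = 5
G(11) = mex{4,3,3,2,1} = 0
G(12) = mex{5,4,3,2,1} = 0
G(13) = mex{0,4,4,3,2} = 1
G(14) = mex{0,5,4,3,2} = 1
G(15) = mex{1,0,5,4,3} = 2
G(16) = mex{1,0,0,4,3} = 2
G(17) = mex{2,1,0,5,4} = 3
G(18) = mex{2,1,1,0,4} = 3
G(19) = mex{3,2,1,0,5} = 4
G(20) = mex{3,2,2,1,0} = 4
G(21) = mex{4,3,2,1,0} = 5

5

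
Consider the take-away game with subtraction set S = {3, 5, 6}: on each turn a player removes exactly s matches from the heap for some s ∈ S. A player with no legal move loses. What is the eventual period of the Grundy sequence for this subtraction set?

n :  0  1  2  3  4  5  6  7  8  9 10 11 12 13 14 15 16 17 18 19
G :  0  0  0  1  1  1  2  2  2  0  0  0  1  1  1  2  2  2  0  0
G(n+9) = G(n) holds for n = 0,…,5 (a full window of length max(S) = 6), so the sequence is purely periodic with period 9.

9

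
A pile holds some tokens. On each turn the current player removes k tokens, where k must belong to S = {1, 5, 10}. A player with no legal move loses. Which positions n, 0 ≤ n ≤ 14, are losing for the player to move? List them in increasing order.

G(0) = 0
G(1) = mex{0} = 1
G(2) = mex{1} = 0
G(3) = mex{0} = 1
G(4) = mex{1} = 0
G(5) = mex{0,0} = 1
G(6) = mex{1,1} = 0
G(7) = mex{0,0} = 1
G(8) = mex{1,1} = 0
G(9) = mex{0,0} = 1
G(10) = mex{1,1,0} = 2
G(11) = mex{2,0,1} = 3
G(12) = mex{3,1,0} = 2
G(13) = mex{2,0,1} = 3
G(14) = mex{3,1,0} = 2
P-positions are exactly the n with G(n) = 0.

0, 2, 4, 6, 8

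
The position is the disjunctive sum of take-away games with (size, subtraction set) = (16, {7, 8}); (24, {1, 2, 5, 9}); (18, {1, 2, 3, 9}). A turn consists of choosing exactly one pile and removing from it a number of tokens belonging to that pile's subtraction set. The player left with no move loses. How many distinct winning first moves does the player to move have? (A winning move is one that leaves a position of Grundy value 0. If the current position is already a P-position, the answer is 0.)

Pile A, S = {7, 8}:
n :  0  1  2  3  4  5  6  7  8  9 10 11 12 13 14 15 16
G :  0  0  0  0  0  0  0  1  1  1  1  1  1  1  2  0  0
G_A(16) = 0.
Pile B, S = {1, 2, 5, 9}:
G(0) = 0
G(1) = mex{0} = 1
G(2) = mex{1,0} = 2
G(3) = mex{2,1} = 0
G(4) = mex{0,2} = 1
G(5) = mex{1,0,0} = 2
G(6) = mex{2,1,1} = 0
G(7) = mex{0,2,2} = 1
G(8) = mex{1,0,0} = 2
G(9) = mex{2,1,1,0} = 3
G(10) = mex{3,2,2,1} = 0
G(11) = mex{0,3,0,2} = 1
G(12) = mex{1,0,1,0} = 2
G(13) = mex{2,1,2,1} = 0
G(14) = mex{0,2,3,2} = 1
G(15) = mex{1,0,0,0} = 2
G(16) = mex{2,1,1,1} = 0
G(17) = mex{0,2,2,2} = 1
G(18) = mex{1,0,0,3} = 2
G(19) = mex{2,1,1,0} = 3
G(20) = mex{3,2,2,1} = 0
G(21) = mex{0,3,0,2} = 1
G(22) = mex{1,0,1,0} = 2
G(23) = mex{2,1,2,1} = 0
G(24) = mex{0,2,3,2} = 1
G_B(24) = 1.
Pile C, S = {1, 2, 3, 9}:
G(0) = 0
G(1) = mex{0} = 1
G(2) = mex{1,0} = 2
G(3) = mex{2,1,0} = 3
G(4) = mex{3,2,1} = 0
G(5) = mex{0,3,2} = 1
G(6) = mex{1,0,3} = 2
G(7) = mex{2,1,0} = 3
G(8) = mex{3,2,1} = 0
G(9) = mex{0,3,2,0} = 1
G(10) = mex{1,0,3,1} = 2
G(11) = mex{2,1,0,2} = 3
G(12) = mex{3,2,1,3} = 0
G(13) = mex{0,3,2,0} = 1
G(14) = mex{1,0,3,1} = 2
G(15) = mex{2,1,0,2} = 3
G(16) = mex{3,2,1,3} = 0
G(17) = mex{0,3,2,0} = 1
G(18) = mex{1,0,3,1} = 2
G_C(18) = 2.
Combined Grundy value = 0 ⊕ 1 ⊕ 2 = 3.
A winning move leaves total XOR = 0, i.e. changes one component's Grundy value g to g ⊕ X where X is the current total.
Pile A: need g' = 0⊕3 = 3. Options: 16−7→G=1, 16−8→G=1. Hits: 0.
Pile B: need g' = 1⊕3 = 2. Options: 24−1→G=0, 24−2→G=2, 24−5→G=3, 24−9→G=2. Hits: 2.
Pile C: need g' = 2⊕3 = 1. Options: 18−1→G=1, 18−2→G=0, 18−3→G=3, 18−9→G=1. Hits: 2.

4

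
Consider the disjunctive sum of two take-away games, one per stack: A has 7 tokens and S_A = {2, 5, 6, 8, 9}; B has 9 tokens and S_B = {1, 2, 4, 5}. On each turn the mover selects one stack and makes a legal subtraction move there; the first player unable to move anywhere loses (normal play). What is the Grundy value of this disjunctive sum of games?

Stack A, S = {2, 5, 6, 8, 9}:
G(0) = 0
G(1) = mex{} = 0
G(2) = mex{0} = 1
G(3) = mex{0} = 1
G(4) = mex{1} = 0
G(5) = mex{1,0} = 2
G(6) = mex{0,0,0} = 1
G(7) = mex{2,1,0} = 3
G_A(7) = 3.
Stack B, S = {1, 2, 4, 5}:
G(0) = 0
G(1) = mex{0} = 1
G(2) = mex{1,0} = 2
G(3) = mex{2,1} = 0
G(4) = mex{0,2,0} = 1
G(5) = mex{1,0,1,0} = 2
G(6) = mex{2,1,2,1} = 0
G(7) = mex{0,2,0,2} = 1
G(8) = mex{1,0,1,0} = 2
G(9) = mex{2,1,2,1} = 0
G_B(9) = 0.
Combined Grundy value = 3 ⊕ 0 = 3.

3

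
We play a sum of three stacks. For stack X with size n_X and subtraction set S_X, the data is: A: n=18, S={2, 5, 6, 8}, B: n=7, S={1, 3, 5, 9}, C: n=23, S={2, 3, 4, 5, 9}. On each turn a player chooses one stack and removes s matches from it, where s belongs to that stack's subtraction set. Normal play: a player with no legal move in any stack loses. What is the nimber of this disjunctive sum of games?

Stack A, S = {2, 5, 6, 8}:
n :  0  1  2  3  4  5  6  7  8  9 10 11 12 13 14 15 16 17 18
G :  0  0  1  1  0  2  1  3  2  2  3  0  2  1  0  0  1  1  0
G_A(18) = 0.
Stack B, S = {1, 3, 5, 9}:
n : 0 1 2 3 4 5 6 7
G : 0 1 0 1 0 1 0 1
G_B(7) = 1.
Stack C, S = {2, 3, 4, 5, 9}:
n :  0  1  2  3  4  5  6  7  8  9 10 11 12 13 14 15 16 17 18 19 20 21 22 23
G :  0  0  1  1  2  2  3  0  0  1  1  2  2  3  0  0  1  1  2  2  3  0  0  1
G_C(23) = 1.
Combined Grundy value = 0 ⊕ 1 ⊕ 1 = 0.

0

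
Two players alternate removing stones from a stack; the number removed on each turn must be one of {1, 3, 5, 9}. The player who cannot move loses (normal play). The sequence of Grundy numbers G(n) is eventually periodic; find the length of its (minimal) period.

n :  0  1  2  3  4  5  6  7  8  9 10 11 12 13 14
G :  0  1  0  1  0  1  0  1  0  1  0  1  0  1  0
G(n+2) = G(n) holds for n = 0,…,8 (a full window of length max(S) = 9), so the sequence is purely periodic with period 2.

2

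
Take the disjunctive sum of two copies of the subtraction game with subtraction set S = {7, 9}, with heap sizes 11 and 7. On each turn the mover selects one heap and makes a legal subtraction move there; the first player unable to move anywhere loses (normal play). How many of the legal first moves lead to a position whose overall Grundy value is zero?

0

All heaps use S = {7, 9}:
G(0) = 0
G(1) = mex{} = 0
G(2) = mex{} = 0
G(3) = mex{} = 0
G(4) = mex{} = 0
G(5) = mex{} = 0
G(6) = mex{} = 0
G(7) = mex{0} = 1
G(8) = mex{0} = 1
G(9) = mex{0,0} = 1
G(10) = mex{0,0} = 1
G(11) = mex{0,0} = 1
Heap A: G(11) = 1.
Heap B: G(7) = 1.
Combined Grundy value = 1 ⊕ 1 = 0.
A winning move leaves total XOR = 0, i.e. changes one component's Grundy value g to g ⊕ X where X is the current total.
Heap A: target g' = 1⊕0 = 1, but every legal move changes the Grundy value (mex property), so 0 moves.
Heap B: target g' = 1⊕0 = 1, but every legal move changes the Grundy value (mex property), so 0 moves.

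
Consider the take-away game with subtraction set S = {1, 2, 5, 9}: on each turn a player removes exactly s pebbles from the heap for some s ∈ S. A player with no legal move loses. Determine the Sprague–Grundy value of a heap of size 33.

n :  0  1  2  3  4  5  6  7  8  9 10 11 12 13 14 15 16 17 18 19 20 21 22 23 24 25 26 27 28 29 30 31 32 33
G :  0  1  2  0  1  2  0  1  2  3  0  1  2  0  1  2  0  1  2  3  0  1  2  0  1  2  0  1  2  3  0  1  2  0

0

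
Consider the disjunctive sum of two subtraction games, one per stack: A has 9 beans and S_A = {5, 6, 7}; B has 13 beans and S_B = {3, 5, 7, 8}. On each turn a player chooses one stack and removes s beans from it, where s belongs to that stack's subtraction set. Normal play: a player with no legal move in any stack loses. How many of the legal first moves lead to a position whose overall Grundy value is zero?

Stack A, S = {5, 6, 7}:
G(0) = 0
G(1) = mex{} = 0
G(2) = mex{} = 0
G(3) = mex{} = 0
G(4) = mex{} = 0
G(5) = mex{0} = 1
G(6) = mex{0,0} = 1
G(7) = mex{0,0,0} = 1
G(8) = mex{0,0,0} = 1
G(9) = mex{0,0,0} = 1
G_A(9) = 1.
Stack B, S = {3, 5, 7, 8}:
G(0) = 0
G(1) = mex{} = 0
G(2) = mex{} = 0
G(3) = mex{0} = 1
G(4) = mex{0} = 1
G(5) = mex{0,0} = 1
G(6) = mex{1,0} = 2
G(7) = mex{1,0,0} = 2
G(8) = mex{1,1,0,0} = 2
G(9) = mex{2,1,0,0} = 3
G(10) = mex{2,1,1,0} = 3
G(11) = mex{2,2,1,1} = 0
G(12) = mex{3,2,1,1} = 0
G(13) = mex{3,2,2,1} = 0
G_B(13) = 0.
Combined Grundy value = 1 ⊕ 0 = 1.
A winning move leaves total XOR = 0, i.e. changes one component's Grundy value g to g ⊕ X where X is the current total.
Stack A: need g' = 1⊕1 = 0. Options: 9−5→G=0, 9−6→G=0, 9−7→G=0. Hits: 3.
Stack B: need g' = 0⊕1 = 1. Options: 13−3→G=3, 13−5→G=2, 13−7→G=2, 13−8→G=1. Hits: 1.

4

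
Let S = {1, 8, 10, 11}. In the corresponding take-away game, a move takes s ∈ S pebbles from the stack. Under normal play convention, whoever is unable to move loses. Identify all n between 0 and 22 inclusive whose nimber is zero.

G(0) = 0
G(1) = mex{0} = 1
G(2) = mex{1} = 0
G(3) = mex{0} = 1
G(4) = mex{1} = 0
G(5) = mex{0} = 1
G(6) = mex{1} = 0
G(7) = mex{0} = 1
G(8) = mex{1,0} = 2
G(9) = mex{2,1} = 0
G(10) = mex{0,0,0} = 1
G(11) = mex{1,1,1,0} = 2
G(12) = mex{2,0,0,1} = 3
G(13) = mex{3,1,1,0} = 2
G(14) = mex{2,0,0,1} = 3
G(15) = mex{3,1,1,0} = 2
G(16) = mex{2,2,0,1} = 3
G(17) = mex{3,0,1,0} = 2
G(18) = mex{2,1,2,1} = 0
G(19) = mex{0,2,0,2} = 1
G(20) = mex{1,3,1,0} = 2
G(21) = mex{2,2,2,1} = 0
G(22) = mex{0,3,3,2} = 1
P-positions are exactly the n with G(n) = 0.

0, 2, 4, 6, 9, 18, 21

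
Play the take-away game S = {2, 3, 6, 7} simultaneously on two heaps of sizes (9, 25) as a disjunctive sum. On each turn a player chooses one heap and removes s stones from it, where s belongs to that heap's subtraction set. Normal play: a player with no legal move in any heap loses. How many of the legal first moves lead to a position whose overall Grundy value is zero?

All heaps use S = {2, 3, 6, 7}:
n :  0  1  2  3  4  5  6  7  8  9 10 11 12 13 14 15 16 17 18 19 20 21 22 23 24 25
G :  0  0  1  1  2  0  3  1  2  0  0  1  1  2  0  3  1  2  0  0  1  1  2  0  3  1
Heap A: G(9) = 0.
Heap B: G(25) = 1.
Combined Grundy value = 0 ⊕ 1 = 1.
A winning move leaves total XOR = 0, i.e. changes one component's Grundy value g to g ⊕ X where X is the current total.
Heap A: need g' = 0⊕1 = 1. Options: 9−2→G=1, 9−3→G=3, 9−6→G=1, 9−7→G=1. Hits: 3.
Heap B: need g' = 1⊕1 = 0. Options: 25−2→G=0, 25−3→G=2, 25−6→G=0, 25−7→G=0. Hits: 3.

6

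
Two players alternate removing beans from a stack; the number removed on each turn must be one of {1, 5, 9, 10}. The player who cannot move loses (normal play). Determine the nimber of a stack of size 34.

G(0) = 0
G(1) = mex{0} = 1
G(2) = mex{1} = 0
G(3) = mex{0} = 1
G(4) = mex{1} = 0
G(5) = mex{0,0} = 1
G(6) = mex{1,1} = 0
G(7) = mex{0,0} = 1
G(8) = mex{1,1} = 0
G(9) = mex{0,0,0} = 1
G(10) = mex{1,1,1,0} = 2
G(11) = mex{2,0,0,1} = 3
G(12) = mex{3,1,1,0} = 2
G(13) = mex{2,0,0,1} = 3
G(14) = mex{3,1,1,0} = 2
G(15) = mex{2,2,0,1} = 3
G(16) = mex{3,3,1,0} = 2
G(17) = mex{2,2,0,1} = 3
G(18) = mex{3,3,1,0} = 2
G(19) = mex{2,2,2,1} = 0
G(20) = mex{0,3,3,2} = 1
G(21) = mex{1,2,2,3} = 0
G(22) = mex{0,3,3,2} = 1
G(23) = mex{1,2,2,3} = 0
G(24) = mex{0,0,3,2} = 1
G(25) = mex{1,1,2,3} = 0
G(26) = mex{0,0,3,2} = 1
G(27) = mex{1,1,2,3} = 0
G(28) = mex{0,0,0,2} = 1
G(29) = mex{1,1,1,0} = 2
G(30) = mex{2,0,0,1} = 3
G(31) = mex{3,1,1,0} = 2
G(32) = mex{2,0,0,1} = 3
G(33) = mex{3,1,1,0} = 2
G(34) = mex{2,2,0,1} = 3

3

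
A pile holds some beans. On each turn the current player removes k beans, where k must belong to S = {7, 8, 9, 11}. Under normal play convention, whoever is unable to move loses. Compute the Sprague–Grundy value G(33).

n :  0  1  2  3  4  5  6  7  8  9 10 11 12 13 14 15 16 17 18 19 20 21 22 23 24 25 26 27 28 29 30 31 32 33
G :  0  0  0  0  0  0  0  1  1  1  1  1  1  1  2  2  2  2  0  0  0  0  0  0  0  1  1  1  1  1  1  1  2  2

2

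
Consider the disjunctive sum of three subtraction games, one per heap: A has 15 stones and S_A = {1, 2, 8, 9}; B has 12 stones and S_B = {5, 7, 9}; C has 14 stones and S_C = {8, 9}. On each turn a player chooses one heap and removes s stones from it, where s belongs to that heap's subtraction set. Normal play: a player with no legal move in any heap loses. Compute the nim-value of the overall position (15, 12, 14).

1

Heap A, S = {1, 2, 8, 9}:
G(0) = 0
G(1) = mex{0} = 1
G(2) = mex{1,0} = 2
G(3) = mex{2,1} = 0
G(4) = mex{0,2} = 1
G(5) = mex{1,0} = 2
G(6) = mex{2,1} = 0
G(7) = mex{0,2} = 1
G(8) = mex{1,0,0} = 2
G(9) = mex{2,1,1,0} = 3
G(10) = mex{3,2,2,1} = 0
G(11) = mex{0,3,0,2} = 1
G(12) = mex{1,0,1,0} = 2
G(13) = mex{2,1,2,1} = 0
G(14) = mex{0,2,0,2} = 1
G(15) = mex{1,0,1,0} = 2
G_A(15) = 2.
Heap B, S = {5, 7, 9}:
G(0) = 0
G(1) = mex{} = 0
G(2) = mex{} = 0
G(3) = mex{} = 0
G(4) = mex{} = 0
G(5) = mex{0} = 1
G(6) = mex{0} = 1
G(7) = mex{0,0} = 1
G(8) = mex{0,0} = 1
G(9) = mex{0,0,0} = 1
G(10) = mex{1,0,0} = 2
G(11) = mex{1,0,0} = 2
G(12) = mex{1,1,0} = 2
G_B(12) = 2.
Heap C, S = {8, 9}:
n :  0  1  2  3  4  5  6  7  8  9 10 11 12 13 14
G :  0  0  0  0  0  0  0  0  1  1  1  1  1  1  1
G_C(14) = 1.
Combined Grundy value = 2 ⊕ 2 ⊕ 1 = 1.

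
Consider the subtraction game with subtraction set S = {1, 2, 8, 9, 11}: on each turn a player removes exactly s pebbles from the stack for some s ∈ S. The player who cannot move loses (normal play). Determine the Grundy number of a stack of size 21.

G(0) = 0
G(1) = mex{0} = 1
G(2) = mex{1,0} = 2
G(3) = mex{2,1} = 0
G(4) = mex{0,2} = 1
G(5) = mex{1,0} = 2
G(6) = mex{2,1} = 0
G(7) = mex{0,2} = 1
G(8) = mex{1,0,0} = 2
G(9) = mex{2,1,1,0} = 3
G(10) = mex{3,2,2,1} = 0
G(11) = mex{0,3,0,2,0} = 1
G(12) = mex{1,0,1,0,1} = 2
G(13) = mex{2,1,2,1,2} = 0
G(14) = mex{0,2,0,2,0} = 1
G(15) = mex{1,0,1,0,1} = 2
G(16) = mex{2,1,2,1,2} = 0
G(17) = mex{0,2,3,2,0} = 1
G(18) = mex{1,0,0,3,1} = 2
G(19) = mex{2,1,1,0,2} = 3
G(20) = mex{3,2,2,1,3} = 0
G(21) = mex{0,3,0,2,0} = 1

1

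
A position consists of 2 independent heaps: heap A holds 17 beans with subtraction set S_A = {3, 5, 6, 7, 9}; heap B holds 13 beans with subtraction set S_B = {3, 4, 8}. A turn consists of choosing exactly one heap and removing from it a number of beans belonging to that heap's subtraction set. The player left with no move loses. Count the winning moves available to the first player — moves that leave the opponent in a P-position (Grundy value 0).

4

Heap A, S = {3, 5, 6, 7, 9}:
G(0) = 0
G(1) = mex{} = 0
G(2) = mex{} = 0
G(3) = mex{0} = 1
G(4) = mex{0} = 1
G(5) = mex{0,0} = 1
G(6) = mex{1,0,0} = 2
G(7) = mex{1,0,0,0} = 2
G(8) = mex{1,1,0,0} = 2
G(9) = mex{2,1,1,0,0} = 3
G(10) = mex{2,1,1,1,0} = 3
G(11) = mex{2,2,1,1,0} = 3
G(12) = mex{3,2,2,1,1} = 0
G(13) = mex{3,2,2,2,1} = 0
G(14) = mex{3,3,2,2,1} = 0
G(15) = mex{0,3,3,2,2} = 1
G(16) = mex{0,3,3,3,2} = 1
G(17) = mex{0,0,3,3,2} = 1
G_A(17) = 1.
Heap B, S = {3, 4, 8}:
G(0) = 0
G(1) = mex{} = 0
G(2) = mex{} = 0
G(3) = mex{0} = 1
G(4) = mex{0,0} = 1
G(5) = mex{0,0} = 1
G(6) = mex{1,0} = 2
G(7) = mex{1,1} = 0
G(8) = mex{1,1,0} = 2
G(9) = mex{2,1,0} = 3
G(10) = mex{0,2,0} = 1
G(11) = mex{2,0,1} = 3
G(12) = mex{3,2,1} = 0
G(13) = mex{1,3,1} = 0
G_B(13) = 0.
Combined Grundy value = 1 ⊕ 0 = 1.
A winning move leaves total XOR = 0, i.e. changes one component's Grundy value g to g ⊕ X where X is the current total.
Heap A: need g' = 1⊕1 = 0. Options: 17−3→G=0, 17−5→G=0, 17−6→G=3, 17−7→G=3, 17−9→G=2. Hits: 2.
Heap B: need g' = 0⊕1 = 1. Options: 13−3→G=1, 13−4→G=3, 13−8→G=1. Hits: 2.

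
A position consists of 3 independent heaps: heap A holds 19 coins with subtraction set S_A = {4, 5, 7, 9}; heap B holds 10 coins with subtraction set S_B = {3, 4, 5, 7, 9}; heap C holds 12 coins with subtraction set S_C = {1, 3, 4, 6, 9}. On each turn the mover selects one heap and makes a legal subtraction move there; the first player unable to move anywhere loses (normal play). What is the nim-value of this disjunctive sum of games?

Heap A, S = {4, 5, 7, 9}:
G(0) = 0
G(1) = mex{} = 0
G(2) = mex{} = 0
G(3) = mex{} = 0
G(4) = mex{0} = 1
G(5) = mex{0,0} = 1
G(6) = mex{0,0} = 1
G(7) = mex{0,0,0} = 1
G(8) = mex{1,0,0} = 2
G(9) = mex{1,1,0,0} = 2
G(10) = mex{1,1,0,0} = 2
G(11) = mex{1,1,1,0} = 2
G(12) = mex{2,1,1,0} = 3
G(13) = mex{2,2,1,1} = 0
G(14) = mex{2,2,1,1} = 0
G(15) = mex{2,2,2,1} = 0
G(16) = mex{3,2,2,1} = 0
G(17) = mex{0,3,2,2} = 1
G(18) = mex{0,0,2,2} = 1
G(19) = mex{0,0,3,2} = 1
G_A(19) = 1.
Heap B, S = {3, 4, 5, 7, 9}:
G(0) = 0
G(1) = mex{} = 0
G(2) = mex{} = 0
G(3) = mex{0} = 1
G(4) = mex{0,0} = 1
G(5) = mex{0,0,0} = 1
G(6) = mex{1,0,0} = 2
G(7) = mex{1,1,0,0} = 2
G(8) = mex{1,1,1,0} = 2
G(9) = mex{2,1,1,0,0} = 3
G(10) = mex{2,2,1,1,0} = 3
G_B(10) = 3.
Heap C, S = {1, 3, 4, 6, 9}:
n :  0  1  2  3  4  5  6  7  8  9 10 11 12
G :  0  1  0  1  2  3  2  0  1  4  3  2  0
G_C(12) = 0.
Combined Grundy value = 1 ⊕ 3 ⊕ 0 = 2.

2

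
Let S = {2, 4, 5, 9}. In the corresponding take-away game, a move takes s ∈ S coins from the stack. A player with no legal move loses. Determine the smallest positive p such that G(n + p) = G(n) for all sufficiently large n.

7

G(0) = 0
G(1) = mex{} = 0
G(2) = mex{0} = 1
G(3) = mex{0} = 1
G(4) = mex{1,0} = 2
G(5) = mex{1,0,0} = 2
G(6) = mex{2,1,0} = 3
G(7) = mex{2,1,1} = 0
G(8) = mex{3,2,1} = 0
G(9) = mex{0,2,2,0} = 1
G(10) = mex{0,3,2,0} = 1
G(11) = mex{1,0,3,1} = 2
G(12) = mex{1,0,0,1} = 2
G(13) = mex{2,1,0,2} = 3
G(14) = mex{2,1,1,2} = 0
G(15) = mex{3,2,1,3} = 0
G(16) = mex{0,2,2,0} = 1
G(17) = mex{0,3,2,0} = 1
G(n+7) = G(n) holds for n = 0,…,8 (a full window of length max(S) = 9), so the sequence is purely periodic with period 7.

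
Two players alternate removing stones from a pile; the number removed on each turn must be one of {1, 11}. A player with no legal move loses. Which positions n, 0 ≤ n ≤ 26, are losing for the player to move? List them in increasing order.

0, 2, 4, 6, 8, 10, 12, 14, 16, 18, 20, 22, 24, 26

n :  0  1  2  3  4  5  6  7  8  9 10 11 12 13 14 15 16 17 18 19 20 21 22 23 24 25 26
G :  0  1  0  1  0  1  0  1  0  1  0  1  0  1  0  1  0  1  0  1  0  1  0  1  0  1  0
P-positions are exactly the n with G(n) = 0.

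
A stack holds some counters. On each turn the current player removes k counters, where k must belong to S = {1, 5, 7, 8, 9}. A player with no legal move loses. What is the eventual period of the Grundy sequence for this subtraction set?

16

G(0) = 0
G(1) = mex{0} = 1
G(2) = mex{1} = 0
G(3) = mex{0} = 1
G(4) = mex{1} = 0
G(5) = mex{0,0} = 1
G(6) = mex{1,1} = 0
G(7) = mex{0,0,0} = 1
G(8) = mex{1,1,1,0} = 2
G(9) = mex{2,0,0,1,0} = 3
G(10) = mex{3,1,1,0,1} = 2
G(11) = mex{2,0,0,1,0} = 3
G(12) = mex{3,1,1,0,1} = 2
G(13) = mex{2,2,0,1,0} = 3
G(14) = mex{3,3,1,0,1} = 2
G(15) = mex{2,2,2,1,0} = 3
G(16) = mex{3,3,3,2,1} = 0
G(17) = mex{0,2,2,3,2} = 1
G(18) = mex{1,3,3,2,3} = 0
G(19) = mex{0,2,2,3,2} = 1
G(20) = mex{1,3,3,2,3} = 0
G(21) = mex{0,0,2,3,2} = 1
G(22) = mex{1,1,3,2,3} = 0
G(23) = mex{0,0,0,3,2} = 1
G(24) = mex{1,1,1,0,3} = 2
G(25) = mex{2,0,0,1,0} = 3
G(26) = mex{3,1,1,0,1} = 2
G(27) = mex{2,0,0,1,0} = 3
G(28) = mex{3,1,1,0,1} = 2
G(29) = mex{2,2,0,1,0} = 3
G(30) = mex{3,3,1,0,1} = 2
G(31) = mex{2,2,2,1,0} = 3
G(32) = mex{3,3,3,2,1} = 0
G(33) = mex{0,2,2,3,2} = 1
G(n+16) = G(n) holds for n = 0,…,8 (a full window of length max(S) = 9), so the sequence is purely periodic with period 16.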